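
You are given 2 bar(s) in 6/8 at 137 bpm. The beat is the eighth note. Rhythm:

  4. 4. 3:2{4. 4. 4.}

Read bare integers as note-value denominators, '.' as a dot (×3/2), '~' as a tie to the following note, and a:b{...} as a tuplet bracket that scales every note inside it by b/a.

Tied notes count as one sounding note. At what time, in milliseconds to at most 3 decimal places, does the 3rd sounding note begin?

1. 0.0ms @ 0 + 1313.869ms (3)
2. 1313.869ms @ 3 + 1313.869ms (3)
3. 2627.737ms @ 6 + 875.912ms (2)
4. 3503.65ms @ 8 + 875.912ms (2)
5. 4379.562ms @ 10 + 875.912ms (2)

note 3 onset = 6b = 2627.737ms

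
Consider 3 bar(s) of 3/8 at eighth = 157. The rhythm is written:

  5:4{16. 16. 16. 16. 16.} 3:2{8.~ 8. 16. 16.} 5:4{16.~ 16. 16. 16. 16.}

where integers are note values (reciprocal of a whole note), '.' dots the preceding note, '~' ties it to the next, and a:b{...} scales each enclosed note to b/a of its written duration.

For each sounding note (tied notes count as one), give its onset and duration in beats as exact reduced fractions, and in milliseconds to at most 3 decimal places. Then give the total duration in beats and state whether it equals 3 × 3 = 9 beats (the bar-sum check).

1) 0.0ms=0b +229.299ms=3/5b
2) 229.299ms=3/5b +229.299ms=3/5b
3) 458.599ms=6/5b +229.299ms=3/5b
4) 687.898ms=9/5b +229.299ms=3/5b
5) 917.197ms=12/5b +229.299ms=3/5b
6) 1146.497ms=3b +764.331ms=2b
7) 1910.828ms=5b +191.083ms=1/2b
8) 2101.911ms=11/2b +191.083ms=1/2b
9) 2292.994ms=6b +458.599ms=6/5b
10) 2751.592ms=36/5b +229.299ms=3/5b
11) 2980.892ms=39/5b +229.299ms=3/5b
12) 3210.191ms=42/5b +229.299ms=3/5b
Σ=9b of 9 (157bpm 3/8) — PASS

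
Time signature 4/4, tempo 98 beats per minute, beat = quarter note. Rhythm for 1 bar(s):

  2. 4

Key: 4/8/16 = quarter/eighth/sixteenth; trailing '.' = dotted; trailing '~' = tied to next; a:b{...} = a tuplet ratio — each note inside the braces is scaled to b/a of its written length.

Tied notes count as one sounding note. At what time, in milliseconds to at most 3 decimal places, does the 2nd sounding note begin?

note 2 onset = 3b = 1836.735ms

1. 0.0ms @ 0 + 1836.735ms (3)
2. 1836.735ms @ 3 + 612.245ms (1)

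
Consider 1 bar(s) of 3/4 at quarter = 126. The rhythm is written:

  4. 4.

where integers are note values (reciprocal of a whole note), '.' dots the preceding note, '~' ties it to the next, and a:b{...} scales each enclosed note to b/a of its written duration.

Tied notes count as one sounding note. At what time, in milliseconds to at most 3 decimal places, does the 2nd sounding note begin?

note 2 onset = 3/2b = 714.286ms

1. 0.0ms @ 0 + 714.286ms (3/2)
2. 714.286ms @ 3/2 + 714.286ms (3/2)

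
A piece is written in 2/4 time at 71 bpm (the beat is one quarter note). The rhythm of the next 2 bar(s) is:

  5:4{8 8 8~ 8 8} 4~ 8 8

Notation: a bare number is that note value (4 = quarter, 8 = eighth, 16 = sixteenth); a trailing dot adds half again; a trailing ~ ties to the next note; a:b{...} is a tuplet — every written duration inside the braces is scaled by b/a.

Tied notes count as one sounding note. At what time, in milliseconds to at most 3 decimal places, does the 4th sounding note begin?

note 4 onset = 8/5b = 1352.113ms

1. 0.0ms @ 0 + 338.028ms (2/5)
2. 338.028ms @ 2/5 + 338.028ms (2/5)
3. 676.056ms @ 4/5 + 676.056ms (4/5)
4. 1352.113ms @ 8/5 + 338.028ms (2/5)
5. 1690.141ms @ 2 + 1267.606ms (3/2)
6. 2957.746ms @ 7/2 + 422.535ms (1/2)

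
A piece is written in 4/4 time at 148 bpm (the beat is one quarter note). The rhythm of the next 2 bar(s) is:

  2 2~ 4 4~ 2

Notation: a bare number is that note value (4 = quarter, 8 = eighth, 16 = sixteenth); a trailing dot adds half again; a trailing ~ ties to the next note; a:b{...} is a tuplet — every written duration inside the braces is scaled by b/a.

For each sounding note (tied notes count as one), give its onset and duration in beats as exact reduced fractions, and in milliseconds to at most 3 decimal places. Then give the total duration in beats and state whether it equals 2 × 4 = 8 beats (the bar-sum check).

1) 0.0ms=0b +810.811ms=2b
2) 810.811ms=2b +1216.216ms=3b
3) 2027.027ms=5b +1216.216ms=3b
Σ=8b of 8 (148bpm 4/4) — PASS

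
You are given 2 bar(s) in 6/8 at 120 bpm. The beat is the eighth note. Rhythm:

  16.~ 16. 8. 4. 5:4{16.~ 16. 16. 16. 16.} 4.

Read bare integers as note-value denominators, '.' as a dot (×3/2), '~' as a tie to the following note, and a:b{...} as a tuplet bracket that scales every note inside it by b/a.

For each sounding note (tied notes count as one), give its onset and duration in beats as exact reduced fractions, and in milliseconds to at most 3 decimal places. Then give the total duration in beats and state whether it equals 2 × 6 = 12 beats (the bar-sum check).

1) 0.0ms=0b +750.0ms=3/2b
2) 750.0ms=3/2b +750.0ms=3/2b
3) 1500.0ms=3b +1500.0ms=3b
4) 3000.0ms=6b +600.0ms=6/5b
5) 3600.0ms=36/5b +300.0ms=3/5b
6) 3900.0ms=39/5b +300.0ms=3/5b
7) 4200.0ms=42/5b +300.0ms=3/5b
8) 4500.0ms=9b +1500.0ms=3b
Σ=12b of 12 (120bpm 6/8) — PASS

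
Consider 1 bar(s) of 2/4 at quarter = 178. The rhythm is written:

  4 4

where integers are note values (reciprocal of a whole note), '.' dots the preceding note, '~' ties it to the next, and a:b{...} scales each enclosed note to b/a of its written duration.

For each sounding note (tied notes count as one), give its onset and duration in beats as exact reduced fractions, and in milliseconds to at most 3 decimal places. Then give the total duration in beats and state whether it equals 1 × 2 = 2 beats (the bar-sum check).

1) 0.0ms=0b +337.079ms=1b
2) 337.079ms=1b +337.079ms=1b
Σ=2b of 2 (178bpm 2/4) — PASS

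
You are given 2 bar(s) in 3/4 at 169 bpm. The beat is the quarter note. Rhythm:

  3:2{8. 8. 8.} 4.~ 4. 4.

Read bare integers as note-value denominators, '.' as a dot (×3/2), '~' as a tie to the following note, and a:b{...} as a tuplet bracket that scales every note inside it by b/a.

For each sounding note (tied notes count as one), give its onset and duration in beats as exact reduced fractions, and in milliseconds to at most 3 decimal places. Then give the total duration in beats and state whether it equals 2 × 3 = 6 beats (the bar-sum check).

1) 0.0ms=0b +177.515ms=1/2b
2) 177.515ms=1/2b +177.515ms=1/2b
3) 355.03ms=1b +177.515ms=1/2b
4) 532.544ms=3/2b +1065.089ms=3b
5) 1597.633ms=9/2b +532.544ms=3/2b
Σ=6b of 6 (169bpm 3/4) — PASS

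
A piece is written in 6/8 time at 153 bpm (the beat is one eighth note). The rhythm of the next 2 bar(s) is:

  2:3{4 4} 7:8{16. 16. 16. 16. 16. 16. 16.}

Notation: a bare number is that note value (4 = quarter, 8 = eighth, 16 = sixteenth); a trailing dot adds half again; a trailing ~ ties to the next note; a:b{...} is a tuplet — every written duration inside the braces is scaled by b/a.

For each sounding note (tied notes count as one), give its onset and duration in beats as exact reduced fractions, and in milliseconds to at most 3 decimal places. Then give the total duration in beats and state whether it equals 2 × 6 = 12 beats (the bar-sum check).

1) 0.0ms=0b +1176.471ms=3b
2) 1176.471ms=3b +1176.471ms=3b
3) 2352.941ms=6b +336.134ms=6/7b
4) 2689.076ms=48/7b +336.134ms=6/7b
5) 3025.21ms=54/7b +336.134ms=6/7b
6) 3361.345ms=60/7b +336.134ms=6/7b
7) 3697.479ms=66/7b +336.134ms=6/7b
8) 4033.613ms=72/7b +336.134ms=6/7b
9) 4369.748ms=78/7b +336.134ms=6/7b
Σ=12b of 12 (153bpm 6/8) — PASS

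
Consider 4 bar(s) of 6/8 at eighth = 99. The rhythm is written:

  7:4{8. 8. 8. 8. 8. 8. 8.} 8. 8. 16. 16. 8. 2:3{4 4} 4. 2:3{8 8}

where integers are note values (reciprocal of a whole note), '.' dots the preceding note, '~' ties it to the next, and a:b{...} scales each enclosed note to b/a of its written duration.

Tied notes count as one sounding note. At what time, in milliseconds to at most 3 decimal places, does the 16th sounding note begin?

note 16 onset = 21b = 12727.273ms

1. 0.0ms @ 0 + 519.481ms (6/7)
2. 519.481ms @ 6/7 + 519.481ms (6/7)
3. 1038.961ms @ 12/7 + 519.481ms (6/7)
4. 1558.442ms @ 18/7 + 519.481ms (6/7)
5. 2077.922ms @ 24/7 + 519.481ms (6/7)
6. 2597.403ms @ 30/7 + 519.481ms (6/7)
7. 3116.883ms @ 36/7 + 519.481ms (6/7)
8. 3636.364ms @ 6 + 909.091ms (3/2)
9. 4545.455ms @ 15/2 + 909.091ms (3/2)
10. 5454.545ms @ 9 + 454.545ms (3/4)
11. 5909.091ms @ 39/4 + 454.545ms (3/4)
12. 6363.636ms @ 21/2 + 909.091ms (3/2)
13. 7272.727ms @ 12 + 1818.182ms (3)
14. 9090.909ms @ 15 + 1818.182ms (3)
15. 10909.091ms @ 18 + 1818.182ms (3)
16. 12727.273ms @ 21 + 909.091ms (3/2)
17. 13636.364ms @ 45/2 + 909.091ms (3/2)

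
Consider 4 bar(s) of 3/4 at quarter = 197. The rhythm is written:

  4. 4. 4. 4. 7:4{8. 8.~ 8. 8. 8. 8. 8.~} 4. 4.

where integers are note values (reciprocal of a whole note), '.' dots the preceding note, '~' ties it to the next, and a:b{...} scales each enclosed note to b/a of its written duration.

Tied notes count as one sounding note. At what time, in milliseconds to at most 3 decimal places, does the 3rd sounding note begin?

note 3 onset = 3b = 913.706ms

1. 0.0ms @ 0 + 456.853ms (3/2)
2. 456.853ms @ 3/2 + 456.853ms (3/2)
3. 913.706ms @ 3 + 456.853ms (3/2)
4. 1370.558ms @ 9/2 + 456.853ms (3/2)
5. 1827.411ms @ 6 + 130.529ms (3/7)
6. 1957.941ms @ 45/7 + 261.059ms (6/7)
7. 2218.999ms @ 51/7 + 130.529ms (3/7)
8. 2349.529ms @ 54/7 + 130.529ms (3/7)
9. 2480.058ms @ 57/7 + 130.529ms (3/7)
10. 2610.587ms @ 60/7 + 587.382ms (27/14)
11. 3197.97ms @ 21/2 + 456.853ms (3/2)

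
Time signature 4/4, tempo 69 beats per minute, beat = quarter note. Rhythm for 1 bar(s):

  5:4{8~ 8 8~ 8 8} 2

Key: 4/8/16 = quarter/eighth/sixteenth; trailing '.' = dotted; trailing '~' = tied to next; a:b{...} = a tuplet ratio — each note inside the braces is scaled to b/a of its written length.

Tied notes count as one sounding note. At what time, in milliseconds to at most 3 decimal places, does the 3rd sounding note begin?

note 3 onset = 8/5b = 1391.304ms

1. 0.0ms @ 0 + 695.652ms (4/5)
2. 695.652ms @ 4/5 + 695.652ms (4/5)
3. 1391.304ms @ 8/5 + 347.826ms (2/5)
4. 1739.13ms @ 2 + 1739.13ms (2)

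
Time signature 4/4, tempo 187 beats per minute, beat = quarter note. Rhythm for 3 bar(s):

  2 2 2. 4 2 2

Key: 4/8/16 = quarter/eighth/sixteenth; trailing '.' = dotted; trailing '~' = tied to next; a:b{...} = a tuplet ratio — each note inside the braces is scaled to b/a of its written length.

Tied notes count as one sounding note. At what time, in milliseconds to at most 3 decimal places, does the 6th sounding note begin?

note 6 onset = 10b = 3208.556ms

1. 0.0ms @ 0 + 641.711ms (2)
2. 641.711ms @ 2 + 641.711ms (2)
3. 1283.422ms @ 4 + 962.567ms (3)
4. 2245.989ms @ 7 + 320.856ms (1)
5. 2566.845ms @ 8 + 641.711ms (2)
6. 3208.556ms @ 10 + 641.711ms (2)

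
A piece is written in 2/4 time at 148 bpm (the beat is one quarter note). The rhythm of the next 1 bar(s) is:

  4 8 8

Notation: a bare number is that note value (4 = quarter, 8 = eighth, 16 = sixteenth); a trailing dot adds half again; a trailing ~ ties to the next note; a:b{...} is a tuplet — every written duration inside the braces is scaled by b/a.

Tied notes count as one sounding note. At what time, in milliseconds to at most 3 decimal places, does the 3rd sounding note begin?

1. 0.0ms @ 0 + 405.405ms (1)
2. 405.405ms @ 1 + 202.703ms (1/2)
3. 608.108ms @ 3/2 + 202.703ms (1/2)

note 3 onset = 3/2b = 608.108ms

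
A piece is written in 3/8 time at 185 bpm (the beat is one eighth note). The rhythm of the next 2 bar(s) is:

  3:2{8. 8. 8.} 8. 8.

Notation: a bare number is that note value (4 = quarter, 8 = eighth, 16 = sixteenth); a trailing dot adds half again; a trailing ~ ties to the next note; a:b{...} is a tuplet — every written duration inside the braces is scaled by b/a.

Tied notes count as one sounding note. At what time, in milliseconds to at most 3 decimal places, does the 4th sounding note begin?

note 4 onset = 3b = 972.973ms

1. 0.0ms @ 0 + 324.324ms (1)
2. 324.324ms @ 1 + 324.324ms (1)
3. 648.649ms @ 2 + 324.324ms (1)
4. 972.973ms @ 3 + 486.486ms (3/2)
5. 1459.459ms @ 9/2 + 486.486ms (3/2)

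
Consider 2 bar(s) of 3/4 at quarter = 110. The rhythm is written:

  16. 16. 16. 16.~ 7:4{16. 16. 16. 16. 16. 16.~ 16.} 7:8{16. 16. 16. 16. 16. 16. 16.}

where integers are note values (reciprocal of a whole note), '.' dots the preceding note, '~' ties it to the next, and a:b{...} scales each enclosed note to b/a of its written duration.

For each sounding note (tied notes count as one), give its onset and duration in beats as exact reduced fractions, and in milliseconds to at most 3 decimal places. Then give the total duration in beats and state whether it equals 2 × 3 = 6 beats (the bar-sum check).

1) 0.0ms=0b +204.545ms=3/8b
2) 204.545ms=3/8b +204.545ms=3/8b
3) 409.091ms=3/4b +204.545ms=3/8b
4) 613.636ms=9/8b +321.429ms=33/56b
5) 935.065ms=12/7b +116.883ms=3/14b
6) 1051.948ms=27/14b +116.883ms=3/14b
7) 1168.831ms=15/7b +116.883ms=3/14b
8) 1285.714ms=33/14b +116.883ms=3/14b
9) 1402.597ms=18/7b +233.766ms=3/7b
10) 1636.364ms=3b +233.766ms=3/7b
11) 1870.13ms=24/7b +233.766ms=3/7b
12) 2103.896ms=27/7b +233.766ms=3/7b
13) 2337.662ms=30/7b +233.766ms=3/7b
14) 2571.429ms=33/7b +233.766ms=3/7b
15) 2805.195ms=36/7b +233.766ms=3/7b
16) 3038.961ms=39/7b +233.766ms=3/7b
Σ=6b of 6 (110bpm 3/4) — PASS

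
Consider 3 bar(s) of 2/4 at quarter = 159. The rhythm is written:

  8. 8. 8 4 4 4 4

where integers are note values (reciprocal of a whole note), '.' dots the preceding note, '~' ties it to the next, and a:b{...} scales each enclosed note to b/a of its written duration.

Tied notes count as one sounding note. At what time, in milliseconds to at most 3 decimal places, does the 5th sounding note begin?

1. 0.0ms @ 0 + 283.019ms (3/4)
2. 283.019ms @ 3/4 + 283.019ms (3/4)
3. 566.038ms @ 3/2 + 188.679ms (1/2)
4. 754.717ms @ 2 + 377.358ms (1)
5. 1132.075ms @ 3 + 377.358ms (1)
6. 1509.434ms @ 4 + 377.358ms (1)
7. 1886.792ms @ 5 + 377.358ms (1)

note 5 onset = 3b = 1132.075ms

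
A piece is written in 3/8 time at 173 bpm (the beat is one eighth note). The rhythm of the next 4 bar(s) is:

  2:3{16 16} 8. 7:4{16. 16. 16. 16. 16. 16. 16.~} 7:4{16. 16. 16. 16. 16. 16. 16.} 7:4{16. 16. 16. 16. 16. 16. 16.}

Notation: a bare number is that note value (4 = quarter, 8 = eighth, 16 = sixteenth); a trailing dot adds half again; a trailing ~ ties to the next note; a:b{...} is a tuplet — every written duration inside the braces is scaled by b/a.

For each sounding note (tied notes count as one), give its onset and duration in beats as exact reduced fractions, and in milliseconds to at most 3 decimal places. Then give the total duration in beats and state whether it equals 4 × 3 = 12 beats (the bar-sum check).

1) 0.0ms=0b +260.116ms=3/4b
2) 260.116ms=3/4b +260.116ms=3/4b
3) 520.231ms=3/2b +520.231ms=3/2b
4) 1040.462ms=3b +148.637ms=3/7b
5) 1189.1ms=24/7b +148.637ms=3/7b
6) 1337.737ms=27/7b +148.637ms=3/7b
7) 1486.375ms=30/7b +148.637ms=3/7b
8) 1635.012ms=33/7b +148.637ms=3/7b
9) 1783.65ms=36/7b +148.637ms=3/7b
10) 1932.287ms=39/7b +297.275ms=6/7b
11) 2229.562ms=45/7b +148.637ms=3/7b
12) 2378.2ms=48/7b +148.637ms=3/7b
13) 2526.837ms=51/7b +148.637ms=3/7b
14) 2675.475ms=54/7b +148.637ms=3/7b
15) 2824.112ms=57/7b +148.637ms=3/7b
16) 2972.75ms=60/7b +148.637ms=3/7b
17) 3121.387ms=9b +148.637ms=3/7b
18) 3270.025ms=66/7b +148.637ms=3/7b
19) 3418.662ms=69/7b +148.637ms=3/7b
20) 3567.3ms=72/7b +148.637ms=3/7b
21) 3715.937ms=75/7b +148.637ms=3/7b
22) 3864.575ms=78/7b +148.637ms=3/7b
23) 4013.212ms=81/7b +148.637ms=3/7b
Σ=12b of 12 (173bpm 3/8) — PASS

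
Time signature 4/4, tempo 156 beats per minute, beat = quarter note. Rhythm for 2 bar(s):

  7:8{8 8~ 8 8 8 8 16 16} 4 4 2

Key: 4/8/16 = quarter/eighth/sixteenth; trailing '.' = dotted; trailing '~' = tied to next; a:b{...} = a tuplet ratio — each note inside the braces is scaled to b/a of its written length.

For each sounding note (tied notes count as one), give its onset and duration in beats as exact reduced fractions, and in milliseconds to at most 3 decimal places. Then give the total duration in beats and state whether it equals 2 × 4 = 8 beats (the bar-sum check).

1) 0.0ms=0b +219.78ms=4/7b
2) 219.78ms=4/7b +439.56ms=8/7b
3) 659.341ms=12/7b +219.78ms=4/7b
4) 879.121ms=16/7b +219.78ms=4/7b
5) 1098.901ms=20/7b +219.78ms=4/7b
6) 1318.681ms=24/7b +109.89ms=2/7b
7) 1428.571ms=26/7b +109.89ms=2/7b
8) 1538.462ms=4b +384.615ms=1b
9) 1923.077ms=5b +384.615ms=1b
10) 2307.692ms=6b +769.231ms=2b
Σ=8b of 8 (156bpm 4/4) — PASS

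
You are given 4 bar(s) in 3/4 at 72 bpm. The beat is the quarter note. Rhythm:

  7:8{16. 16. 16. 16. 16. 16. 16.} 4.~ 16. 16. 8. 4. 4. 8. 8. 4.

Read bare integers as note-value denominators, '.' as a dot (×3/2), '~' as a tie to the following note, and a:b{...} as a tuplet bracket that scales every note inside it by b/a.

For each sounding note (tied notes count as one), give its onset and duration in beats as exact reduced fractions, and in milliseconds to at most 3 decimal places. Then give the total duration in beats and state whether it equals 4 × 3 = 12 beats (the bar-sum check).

1) 0.0ms=0b +357.143ms=3/7b
2) 357.143ms=3/7b +357.143ms=3/7b
3) 714.286ms=6/7b +357.143ms=3/7b
4) 1071.429ms=9/7b +357.143ms=3/7b
5) 1428.571ms=12/7b +357.143ms=3/7b
6) 1785.714ms=15/7b +357.143ms=3/7b
7) 2142.857ms=18/7b +357.143ms=3/7b
8) 2500.0ms=3b +1562.5ms=15/8b
9) 4062.5ms=39/8b +312.5ms=3/8b
10) 4375.0ms=21/4b +625.0ms=3/4b
11) 5000.0ms=6b +1250.0ms=3/2b
12) 6250.0ms=15/2b +1250.0ms=3/2b
13) 7500.0ms=9b +625.0ms=3/4b
14) 8125.0ms=39/4b +625.0ms=3/4b
15) 8750.0ms=21/2b +1250.0ms=3/2b
Σ=12b of 12 (72bpm 3/4) — PASS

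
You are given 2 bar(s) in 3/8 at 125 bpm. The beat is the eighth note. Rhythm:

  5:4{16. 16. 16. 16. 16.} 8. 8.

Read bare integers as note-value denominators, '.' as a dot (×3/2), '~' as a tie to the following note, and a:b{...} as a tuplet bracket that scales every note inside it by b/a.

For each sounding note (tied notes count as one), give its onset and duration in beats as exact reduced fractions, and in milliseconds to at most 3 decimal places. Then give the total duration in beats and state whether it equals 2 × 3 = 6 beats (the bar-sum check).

1) 0.0ms=0b +288.0ms=3/5b
2) 288.0ms=3/5b +288.0ms=3/5b
3) 576.0ms=6/5b +288.0ms=3/5b
4) 864.0ms=9/5b +288.0ms=3/5b
5) 1152.0ms=12/5b +288.0ms=3/5b
6) 1440.0ms=3b +720.0ms=3/2b
7) 2160.0ms=9/2b +720.0ms=3/2b
Σ=6b of 6 (125bpm 3/8) — PASS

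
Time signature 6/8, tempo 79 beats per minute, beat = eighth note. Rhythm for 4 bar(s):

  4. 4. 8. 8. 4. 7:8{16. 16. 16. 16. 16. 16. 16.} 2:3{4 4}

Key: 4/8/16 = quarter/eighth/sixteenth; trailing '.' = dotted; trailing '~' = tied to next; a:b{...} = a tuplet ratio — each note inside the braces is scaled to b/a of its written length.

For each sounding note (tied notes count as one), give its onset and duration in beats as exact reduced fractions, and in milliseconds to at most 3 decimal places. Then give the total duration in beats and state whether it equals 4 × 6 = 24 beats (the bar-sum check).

1) 0.0ms=0b +2278.481ms=3b
2) 2278.481ms=3b +2278.481ms=3b
3) 4556.962ms=6b +1139.241ms=3/2b
4) 5696.203ms=15/2b +1139.241ms=3/2b
5) 6835.443ms=9b +2278.481ms=3b
6) 9113.924ms=12b +650.995ms=6/7b
7) 9764.919ms=90/7b +650.995ms=6/7b
8) 10415.913ms=96/7b +650.995ms=6/7b
9) 11066.908ms=102/7b +650.995ms=6/7b
10) 11717.902ms=108/7b +650.995ms=6/7b
11) 12368.897ms=114/7b +650.995ms=6/7b
12) 13019.892ms=120/7b +650.995ms=6/7b
13) 13670.886ms=18b +2278.481ms=3b
14) 15949.367ms=21b +2278.481ms=3b
Σ=24b of 24 (79bpm 6/8) — PASS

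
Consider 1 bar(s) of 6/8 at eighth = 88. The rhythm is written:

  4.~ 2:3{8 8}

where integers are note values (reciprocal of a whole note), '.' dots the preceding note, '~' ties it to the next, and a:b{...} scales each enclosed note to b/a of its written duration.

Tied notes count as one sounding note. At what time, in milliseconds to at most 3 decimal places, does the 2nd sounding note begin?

note 2 onset = 9/2b = 3068.182ms

1. 0.0ms @ 0 + 3068.182ms (9/2)
2. 3068.182ms @ 9/2 + 1022.727ms (3/2)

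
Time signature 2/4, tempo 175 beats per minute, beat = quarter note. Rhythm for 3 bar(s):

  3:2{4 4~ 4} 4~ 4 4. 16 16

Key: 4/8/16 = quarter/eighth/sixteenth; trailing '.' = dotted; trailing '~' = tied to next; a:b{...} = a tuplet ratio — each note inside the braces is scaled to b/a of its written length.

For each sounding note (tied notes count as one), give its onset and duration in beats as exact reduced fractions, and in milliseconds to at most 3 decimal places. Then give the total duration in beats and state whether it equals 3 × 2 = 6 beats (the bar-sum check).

1) 0.0ms=0b +228.571ms=2/3b
2) 228.571ms=2/3b +457.143ms=4/3b
3) 685.714ms=2b +685.714ms=2b
4) 1371.429ms=4b +514.286ms=3/2b
5) 1885.714ms=11/2b +85.714ms=1/4b
6) 1971.429ms=23/4b +85.714ms=1/4b
Σ=6b of 6 (175bpm 2/4) — PASS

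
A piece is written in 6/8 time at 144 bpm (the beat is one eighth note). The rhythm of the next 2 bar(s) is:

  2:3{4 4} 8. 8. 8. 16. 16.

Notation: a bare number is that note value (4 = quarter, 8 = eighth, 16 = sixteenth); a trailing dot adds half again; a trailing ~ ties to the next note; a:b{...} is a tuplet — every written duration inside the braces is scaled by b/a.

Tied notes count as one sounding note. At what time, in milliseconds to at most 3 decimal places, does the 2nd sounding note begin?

1. 0.0ms @ 0 + 1250.0ms (3)
2. 1250.0ms @ 3 + 1250.0ms (3)
3. 2500.0ms @ 6 + 625.0ms (3/2)
4. 3125.0ms @ 15/2 + 625.0ms (3/2)
5. 3750.0ms @ 9 + 625.0ms (3/2)
6. 4375.0ms @ 21/2 + 312.5ms (3/4)
7. 4687.5ms @ 45/4 + 312.5ms (3/4)

note 2 onset = 3b = 1250.0ms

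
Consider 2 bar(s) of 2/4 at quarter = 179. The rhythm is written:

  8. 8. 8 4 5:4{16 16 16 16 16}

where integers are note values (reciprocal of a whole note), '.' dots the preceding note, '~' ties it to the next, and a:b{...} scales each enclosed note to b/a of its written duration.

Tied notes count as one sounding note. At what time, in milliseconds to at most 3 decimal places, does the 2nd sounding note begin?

note 2 onset = 3/4b = 251.397ms

1. 0.0ms @ 0 + 251.397ms (3/4)
2. 251.397ms @ 3/4 + 251.397ms (3/4)
3. 502.793ms @ 3/2 + 167.598ms (1/2)
4. 670.391ms @ 2 + 335.196ms (1)
5. 1005.587ms @ 3 + 67.039ms (1/5)
6. 1072.626ms @ 16/5 + 67.039ms (1/5)
7. 1139.665ms @ 17/5 + 67.039ms (1/5)
8. 1206.704ms @ 18/5 + 67.039ms (1/5)
9. 1273.743ms @ 19/5 + 67.039ms (1/5)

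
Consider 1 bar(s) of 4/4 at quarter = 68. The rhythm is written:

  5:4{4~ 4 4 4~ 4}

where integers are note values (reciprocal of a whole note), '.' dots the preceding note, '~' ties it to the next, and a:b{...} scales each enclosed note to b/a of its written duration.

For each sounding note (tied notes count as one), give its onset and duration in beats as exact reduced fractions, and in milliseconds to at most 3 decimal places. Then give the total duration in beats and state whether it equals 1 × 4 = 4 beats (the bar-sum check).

1) 0.0ms=0b +1411.765ms=8/5b
2) 1411.765ms=8/5b +705.882ms=4/5b
3) 2117.647ms=12/5b +1411.765ms=8/5b
Σ=4b of 4 (68bpm 4/4) — PASS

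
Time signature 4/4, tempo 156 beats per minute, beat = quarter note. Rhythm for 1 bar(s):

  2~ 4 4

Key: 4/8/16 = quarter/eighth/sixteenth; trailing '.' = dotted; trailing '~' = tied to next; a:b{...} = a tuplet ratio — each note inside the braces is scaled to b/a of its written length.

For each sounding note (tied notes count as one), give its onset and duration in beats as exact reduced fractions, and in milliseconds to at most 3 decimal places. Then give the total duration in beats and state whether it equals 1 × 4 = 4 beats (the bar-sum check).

1) 0.0ms=0b +1153.846ms=3b
2) 1153.846ms=3b +384.615ms=1b
Σ=4b of 4 (156bpm 4/4) — PASS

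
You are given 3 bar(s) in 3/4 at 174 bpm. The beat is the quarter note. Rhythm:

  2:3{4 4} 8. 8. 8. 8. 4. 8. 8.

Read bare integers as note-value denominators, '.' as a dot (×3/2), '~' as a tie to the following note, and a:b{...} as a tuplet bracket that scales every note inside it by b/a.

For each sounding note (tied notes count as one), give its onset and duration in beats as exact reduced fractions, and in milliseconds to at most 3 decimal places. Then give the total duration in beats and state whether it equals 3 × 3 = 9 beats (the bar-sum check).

1) 0.0ms=0b +517.241ms=3/2b
2) 517.241ms=3/2b +517.241ms=3/2b
3) 1034.483ms=3b +258.621ms=3/4b
4) 1293.103ms=15/4b +258.621ms=3/4b
5) 1551.724ms=9/2b +258.621ms=3/4b
6) 1810.345ms=21/4b +258.621ms=3/4b
7) 2068.966ms=6b +517.241ms=3/2b
8) 2586.207ms=15/2b +258.621ms=3/4b
9) 2844.828ms=33/4b +258.621ms=3/4b
Σ=9b of 9 (174bpm 3/4) — PASS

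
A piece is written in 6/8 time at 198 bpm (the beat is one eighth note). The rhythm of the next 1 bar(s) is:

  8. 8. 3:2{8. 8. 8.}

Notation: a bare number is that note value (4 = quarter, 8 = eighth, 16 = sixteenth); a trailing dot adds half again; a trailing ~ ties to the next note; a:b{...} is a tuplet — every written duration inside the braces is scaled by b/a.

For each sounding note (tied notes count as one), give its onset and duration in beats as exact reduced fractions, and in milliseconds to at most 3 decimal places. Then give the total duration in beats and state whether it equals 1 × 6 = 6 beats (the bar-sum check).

1) 0.0ms=0b +454.545ms=3/2b
2) 454.545ms=3/2b +454.545ms=3/2b
3) 909.091ms=3b +303.03ms=1b
4) 1212.121ms=4b +303.03ms=1b
5) 1515.152ms=5b +303.03ms=1b
Σ=6b of 6 (198bpm 6/8) — PASS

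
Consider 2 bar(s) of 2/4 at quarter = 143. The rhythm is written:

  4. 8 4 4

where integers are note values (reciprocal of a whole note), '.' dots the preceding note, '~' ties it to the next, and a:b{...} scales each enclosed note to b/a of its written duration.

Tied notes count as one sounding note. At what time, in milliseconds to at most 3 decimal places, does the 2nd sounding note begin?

note 2 onset = 3/2b = 629.371ms

1. 0.0ms @ 0 + 629.371ms (3/2)
2. 629.371ms @ 3/2 + 209.79ms (1/2)
3. 839.161ms @ 2 + 419.58ms (1)
4. 1258.741ms @ 3 + 419.58ms (1)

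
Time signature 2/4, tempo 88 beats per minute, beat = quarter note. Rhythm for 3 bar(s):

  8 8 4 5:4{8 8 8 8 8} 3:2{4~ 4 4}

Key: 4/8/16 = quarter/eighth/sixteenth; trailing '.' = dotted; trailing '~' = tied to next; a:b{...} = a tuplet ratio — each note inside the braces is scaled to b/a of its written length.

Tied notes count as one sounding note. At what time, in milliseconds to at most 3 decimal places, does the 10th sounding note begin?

1. 0.0ms @ 0 + 340.909ms (1/2)
2. 340.909ms @ 1/2 + 340.909ms (1/2)
3. 681.818ms @ 1 + 681.818ms (1)
4. 1363.636ms @ 2 + 272.727ms (2/5)
5. 1636.364ms @ 12/5 + 272.727ms (2/5)
6. 1909.091ms @ 14/5 + 272.727ms (2/5)
7. 2181.818ms @ 16/5 + 272.727ms (2/5)
8. 2454.545ms @ 18/5 + 272.727ms (2/5)
9. 2727.273ms @ 4 + 909.091ms (4/3)
10. 3636.364ms @ 16/3 + 454.545ms (2/3)

note 10 onset = 16/3b = 3636.364ms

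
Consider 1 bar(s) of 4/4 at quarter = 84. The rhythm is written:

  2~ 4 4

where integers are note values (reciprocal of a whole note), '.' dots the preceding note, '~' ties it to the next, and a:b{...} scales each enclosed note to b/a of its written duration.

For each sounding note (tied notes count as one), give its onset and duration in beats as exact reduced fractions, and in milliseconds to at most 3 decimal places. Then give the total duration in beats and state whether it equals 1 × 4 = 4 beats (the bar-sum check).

1) 0.0ms=0b +2142.857ms=3b
2) 2142.857ms=3b +714.286ms=1b
Σ=4b of 4 (84bpm 4/4) — PASS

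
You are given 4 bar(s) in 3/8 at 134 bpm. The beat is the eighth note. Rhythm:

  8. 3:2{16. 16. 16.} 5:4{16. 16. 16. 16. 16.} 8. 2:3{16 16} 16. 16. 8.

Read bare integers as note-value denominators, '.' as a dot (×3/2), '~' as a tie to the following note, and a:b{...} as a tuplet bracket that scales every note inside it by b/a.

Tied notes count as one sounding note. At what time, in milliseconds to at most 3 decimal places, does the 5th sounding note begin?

note 5 onset = 3b = 1343.284ms

1. 0.0ms @ 0 + 671.642ms (3/2)
2. 671.642ms @ 3/2 + 223.881ms (1/2)
3. 895.522ms @ 2 + 223.881ms (1/2)
4. 1119.403ms @ 5/2 + 223.881ms (1/2)
5. 1343.284ms @ 3 + 268.657ms (3/5)
6. 1611.94ms @ 18/5 + 268.657ms (3/5)
7. 1880.597ms @ 21/5 + 268.657ms (3/5)
8. 2149.254ms @ 24/5 + 268.657ms (3/5)
9. 2417.91ms @ 27/5 + 268.657ms (3/5)
10. 2686.567ms @ 6 + 671.642ms (3/2)
11. 3358.209ms @ 15/2 + 335.821ms (3/4)
12. 3694.03ms @ 33/4 + 335.821ms (3/4)
13. 4029.851ms @ 9 + 335.821ms (3/4)
14. 4365.672ms @ 39/4 + 335.821ms (3/4)
15. 4701.493ms @ 21/2 + 671.642ms (3/2)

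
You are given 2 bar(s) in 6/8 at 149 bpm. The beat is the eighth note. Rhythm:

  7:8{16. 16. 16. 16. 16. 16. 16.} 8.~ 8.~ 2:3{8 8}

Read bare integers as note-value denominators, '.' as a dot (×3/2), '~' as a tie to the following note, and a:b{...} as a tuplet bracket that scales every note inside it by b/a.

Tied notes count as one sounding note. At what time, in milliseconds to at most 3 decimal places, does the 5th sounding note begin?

1. 0.0ms @ 0 + 345.158ms (6/7)
2. 345.158ms @ 6/7 + 345.158ms (6/7)
3. 690.316ms @ 12/7 + 345.158ms (6/7)
4. 1035.475ms @ 18/7 + 345.158ms (6/7)
5. 1380.633ms @ 24/7 + 345.158ms (6/7)
6. 1725.791ms @ 30/7 + 345.158ms (6/7)
7. 2070.949ms @ 36/7 + 345.158ms (6/7)
8. 2416.107ms @ 6 + 1812.081ms (9/2)
9. 4228.188ms @ 21/2 + 604.027ms (3/2)

note 5 onset = 24/7b = 1380.633ms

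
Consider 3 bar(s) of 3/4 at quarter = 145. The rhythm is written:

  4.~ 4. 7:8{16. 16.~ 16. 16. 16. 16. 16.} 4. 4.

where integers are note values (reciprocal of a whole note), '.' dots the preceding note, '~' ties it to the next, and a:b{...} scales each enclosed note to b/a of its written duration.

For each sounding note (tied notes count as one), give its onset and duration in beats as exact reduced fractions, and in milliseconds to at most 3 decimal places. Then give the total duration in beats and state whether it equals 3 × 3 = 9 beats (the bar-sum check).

1) 0.0ms=0b +1241.379ms=3b
2) 1241.379ms=3b +177.34ms=3/7b
3) 1418.719ms=24/7b +354.68ms=6/7b
4) 1773.399ms=30/7b +177.34ms=3/7b
5) 1950.739ms=33/7b +177.34ms=3/7b
6) 2128.079ms=36/7b +177.34ms=3/7b
7) 2305.419ms=39/7b +177.34ms=3/7b
8) 2482.759ms=6b +620.69ms=3/2b
9) 3103.448ms=15/2b +620.69ms=3/2b
Σ=9b of 9 (145bpm 3/4) — PASS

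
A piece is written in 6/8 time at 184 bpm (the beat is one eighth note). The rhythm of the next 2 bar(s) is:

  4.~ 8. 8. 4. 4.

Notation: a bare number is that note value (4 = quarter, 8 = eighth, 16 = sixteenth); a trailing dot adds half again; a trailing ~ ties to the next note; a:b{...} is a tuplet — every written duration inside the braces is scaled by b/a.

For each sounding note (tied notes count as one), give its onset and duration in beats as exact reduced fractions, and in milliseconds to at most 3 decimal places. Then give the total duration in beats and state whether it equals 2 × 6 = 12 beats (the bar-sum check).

1) 0.0ms=0b +1467.391ms=9/2b
2) 1467.391ms=9/2b +489.13ms=3/2b
3) 1956.522ms=6b +978.261ms=3b
4) 2934.783ms=9b +978.261ms=3b
Σ=12b of 12 (184bpm 6/8) — PASS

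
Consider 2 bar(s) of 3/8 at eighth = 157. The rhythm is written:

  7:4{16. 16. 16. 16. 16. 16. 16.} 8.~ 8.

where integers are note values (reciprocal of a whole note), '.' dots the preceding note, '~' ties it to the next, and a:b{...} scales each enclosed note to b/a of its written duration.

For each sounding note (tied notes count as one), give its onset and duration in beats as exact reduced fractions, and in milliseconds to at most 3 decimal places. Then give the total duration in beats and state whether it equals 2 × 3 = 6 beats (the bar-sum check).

1) 0.0ms=0b +163.785ms=3/7b
2) 163.785ms=3/7b +163.785ms=3/7b
3) 327.571ms=6/7b +163.785ms=3/7b
4) 491.356ms=9/7b +163.785ms=3/7b
5) 655.141ms=12/7b +163.785ms=3/7b
6) 818.926ms=15/7b +163.785ms=3/7b
7) 982.712ms=18/7b +163.785ms=3/7b
8) 1146.497ms=3b +1146.497ms=3b
Σ=6b of 6 (157bpm 3/8) — PASS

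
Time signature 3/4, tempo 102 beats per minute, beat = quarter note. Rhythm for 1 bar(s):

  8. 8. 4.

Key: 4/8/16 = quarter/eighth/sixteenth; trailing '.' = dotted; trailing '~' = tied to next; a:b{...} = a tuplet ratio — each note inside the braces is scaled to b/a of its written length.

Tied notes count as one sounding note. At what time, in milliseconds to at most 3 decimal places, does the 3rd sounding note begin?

note 3 onset = 3/2b = 882.353ms

1. 0.0ms @ 0 + 441.176ms (3/4)
2. 441.176ms @ 3/4 + 441.176ms (3/4)
3. 882.353ms @ 3/2 + 882.353ms (3/2)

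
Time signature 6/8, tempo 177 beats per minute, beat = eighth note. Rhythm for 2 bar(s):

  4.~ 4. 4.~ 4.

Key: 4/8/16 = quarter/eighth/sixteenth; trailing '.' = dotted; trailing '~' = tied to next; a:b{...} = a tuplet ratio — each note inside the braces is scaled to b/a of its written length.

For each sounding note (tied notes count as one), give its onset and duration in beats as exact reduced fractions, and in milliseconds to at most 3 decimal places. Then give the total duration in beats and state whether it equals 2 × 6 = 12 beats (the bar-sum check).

1) 0.0ms=0b +2033.898ms=6b
2) 2033.898ms=6b +2033.898ms=6b
Σ=12b of 12 (177bpm 6/8) — PASS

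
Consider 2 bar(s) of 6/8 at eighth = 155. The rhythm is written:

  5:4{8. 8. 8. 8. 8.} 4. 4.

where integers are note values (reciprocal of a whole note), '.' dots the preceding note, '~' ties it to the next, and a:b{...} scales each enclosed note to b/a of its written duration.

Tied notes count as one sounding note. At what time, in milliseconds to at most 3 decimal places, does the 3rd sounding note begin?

note 3 onset = 12/5b = 929.032ms

1. 0.0ms @ 0 + 464.516ms (6/5)
2. 464.516ms @ 6/5 + 464.516ms (6/5)
3. 929.032ms @ 12/5 + 464.516ms (6/5)
4. 1393.548ms @ 18/5 + 464.516ms (6/5)
5. 1858.065ms @ 24/5 + 464.516ms (6/5)
6. 2322.581ms @ 6 + 1161.29ms (3)
7. 3483.871ms @ 9 + 1161.29ms (3)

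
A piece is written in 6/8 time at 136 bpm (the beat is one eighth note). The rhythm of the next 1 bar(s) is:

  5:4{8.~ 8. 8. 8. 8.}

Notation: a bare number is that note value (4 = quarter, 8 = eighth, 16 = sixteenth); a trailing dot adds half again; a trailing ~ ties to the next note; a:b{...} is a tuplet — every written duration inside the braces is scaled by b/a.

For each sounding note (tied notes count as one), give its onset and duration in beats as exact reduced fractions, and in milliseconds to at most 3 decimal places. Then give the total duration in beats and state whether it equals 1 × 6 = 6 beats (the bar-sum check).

1) 0.0ms=0b +1058.824ms=12/5b
2) 1058.824ms=12/5b +529.412ms=6/5b
3) 1588.235ms=18/5b +529.412ms=6/5b
4) 2117.647ms=24/5b +529.412ms=6/5b
Σ=6b of 6 (136bpm 6/8) — PASS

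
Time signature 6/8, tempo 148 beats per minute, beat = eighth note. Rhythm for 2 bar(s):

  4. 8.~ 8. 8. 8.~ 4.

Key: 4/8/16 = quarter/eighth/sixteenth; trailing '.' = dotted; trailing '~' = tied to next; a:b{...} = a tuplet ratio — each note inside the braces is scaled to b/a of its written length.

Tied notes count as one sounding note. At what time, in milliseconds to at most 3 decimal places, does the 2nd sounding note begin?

1. 0.0ms @ 0 + 1216.216ms (3)
2. 1216.216ms @ 3 + 1216.216ms (3)
3. 2432.432ms @ 6 + 608.108ms (3/2)
4. 3040.541ms @ 15/2 + 1824.324ms (9/2)

note 2 onset = 3b = 1216.216ms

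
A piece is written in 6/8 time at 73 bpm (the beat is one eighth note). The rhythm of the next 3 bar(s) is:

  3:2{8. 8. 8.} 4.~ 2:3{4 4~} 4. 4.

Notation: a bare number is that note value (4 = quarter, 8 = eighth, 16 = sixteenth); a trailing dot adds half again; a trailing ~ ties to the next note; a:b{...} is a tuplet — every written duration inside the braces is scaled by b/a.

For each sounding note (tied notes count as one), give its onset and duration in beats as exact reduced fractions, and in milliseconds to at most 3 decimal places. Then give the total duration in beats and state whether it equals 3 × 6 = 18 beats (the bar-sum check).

1) 0.0ms=0b +821.918ms=1b
2) 821.918ms=1b +821.918ms=1b
3) 1643.836ms=2b +821.918ms=1b
4) 2465.753ms=3b +4931.507ms=6b
5) 7397.26ms=9b +4931.507ms=6b
6) 12328.767ms=15b +2465.753ms=3b
Σ=18b of 18 (73bpm 6/8) — PASS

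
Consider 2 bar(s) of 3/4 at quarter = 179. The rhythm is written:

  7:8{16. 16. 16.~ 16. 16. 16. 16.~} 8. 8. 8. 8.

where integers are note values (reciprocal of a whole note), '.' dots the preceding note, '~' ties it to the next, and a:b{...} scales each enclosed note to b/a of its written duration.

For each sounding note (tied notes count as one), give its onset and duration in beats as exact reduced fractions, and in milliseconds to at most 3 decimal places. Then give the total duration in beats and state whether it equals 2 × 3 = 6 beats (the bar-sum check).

1) 0.0ms=0b +143.655ms=3/7b
2) 143.655ms=3/7b +143.655ms=3/7b
3) 287.31ms=6/7b +287.31ms=6/7b
4) 574.621ms=12/7b +143.655ms=3/7b
5) 718.276ms=15/7b +143.655ms=3/7b
6) 861.931ms=18/7b +395.052ms=33/28b
7) 1256.983ms=15/4b +251.397ms=3/4b
8) 1508.38ms=9/2b +251.397ms=3/4b
9) 1759.777ms=21/4b +251.397ms=3/4b
Σ=6b of 6 (179bpm 3/4) — PASS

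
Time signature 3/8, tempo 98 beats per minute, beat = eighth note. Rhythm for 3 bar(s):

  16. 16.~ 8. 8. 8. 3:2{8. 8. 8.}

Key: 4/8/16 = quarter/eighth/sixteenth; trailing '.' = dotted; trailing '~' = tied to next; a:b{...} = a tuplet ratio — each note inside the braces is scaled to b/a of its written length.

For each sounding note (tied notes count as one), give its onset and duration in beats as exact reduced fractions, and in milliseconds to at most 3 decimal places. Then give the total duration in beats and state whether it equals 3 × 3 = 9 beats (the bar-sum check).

1) 0.0ms=0b +459.184ms=3/4b
2) 459.184ms=3/4b +1377.551ms=9/4b
3) 1836.735ms=3b +918.367ms=3/2b
4) 2755.102ms=9/2b +918.367ms=3/2b
5) 3673.469ms=6b +612.245ms=1b
6) 4285.714ms=7b +612.245ms=1b
7) 4897.959ms=8b +612.245ms=1b
Σ=9b of 9 (98bpm 3/8) — PASS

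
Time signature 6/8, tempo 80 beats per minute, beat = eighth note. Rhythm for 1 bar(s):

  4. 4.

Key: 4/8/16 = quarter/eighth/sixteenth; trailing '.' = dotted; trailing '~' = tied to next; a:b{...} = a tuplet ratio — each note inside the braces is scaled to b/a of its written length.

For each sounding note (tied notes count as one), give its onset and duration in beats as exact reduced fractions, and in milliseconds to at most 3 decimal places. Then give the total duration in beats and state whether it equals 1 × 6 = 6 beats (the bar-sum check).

1) 0.0ms=0b +2250.0ms=3b
2) 2250.0ms=3b +2250.0ms=3b
Σ=6b of 6 (80bpm 6/8) — PASS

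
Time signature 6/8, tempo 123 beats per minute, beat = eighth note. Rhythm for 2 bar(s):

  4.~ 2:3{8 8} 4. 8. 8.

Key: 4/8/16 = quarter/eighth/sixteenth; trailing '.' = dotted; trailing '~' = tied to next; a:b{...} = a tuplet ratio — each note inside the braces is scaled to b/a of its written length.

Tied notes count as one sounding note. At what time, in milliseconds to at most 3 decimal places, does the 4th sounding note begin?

1. 0.0ms @ 0 + 2195.122ms (9/2)
2. 2195.122ms @ 9/2 + 731.707ms (3/2)
3. 2926.829ms @ 6 + 1463.415ms (3)
4. 4390.244ms @ 9 + 731.707ms (3/2)
5. 5121.951ms @ 21/2 + 731.707ms (3/2)

note 4 onset = 9b = 4390.244ms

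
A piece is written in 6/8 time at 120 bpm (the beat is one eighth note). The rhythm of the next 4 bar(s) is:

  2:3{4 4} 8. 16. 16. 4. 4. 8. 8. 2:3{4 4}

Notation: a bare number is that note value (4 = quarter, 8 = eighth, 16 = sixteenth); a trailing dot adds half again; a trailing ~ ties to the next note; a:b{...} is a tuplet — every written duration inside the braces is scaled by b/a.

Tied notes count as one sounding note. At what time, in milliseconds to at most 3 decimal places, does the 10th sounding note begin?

1. 0.0ms @ 0 + 1500.0ms (3)
2. 1500.0ms @ 3 + 1500.0ms (3)
3. 3000.0ms @ 6 + 750.0ms (3/2)
4. 3750.0ms @ 15/2 + 375.0ms (3/4)
5. 4125.0ms @ 33/4 + 375.0ms (3/4)
6. 4500.0ms @ 9 + 1500.0ms (3)
7. 6000.0ms @ 12 + 1500.0ms (3)
8. 7500.0ms @ 15 + 750.0ms (3/2)
9. 8250.0ms @ 33/2 + 750.0ms (3/2)
10. 9000.0ms @ 18 + 1500.0ms (3)
11. 10500.0ms @ 21 + 1500.0ms (3)

note 10 onset = 18b = 9000.0ms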